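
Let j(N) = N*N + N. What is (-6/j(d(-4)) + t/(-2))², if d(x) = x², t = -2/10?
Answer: 2809/462400 ≈ 0.0060748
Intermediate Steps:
t = -⅕ (t = -2*⅒ = -⅕ ≈ -0.20000)
j(N) = N + N² (j(N) = N² + N = N + N²)
(-6/j(d(-4)) + t/(-2))² = (-6*1/(16*(1 + (-4)²)) - ⅕/(-2))² = (-6*1/(16*(1 + 16)) - ⅕*(-½))² = (-6/(16*17) + ⅒)² = (-6/272 + ⅒)² = (-6*1/272 + ⅒)² = (-3/136 + ⅒)² = (53/680)² = 2809/462400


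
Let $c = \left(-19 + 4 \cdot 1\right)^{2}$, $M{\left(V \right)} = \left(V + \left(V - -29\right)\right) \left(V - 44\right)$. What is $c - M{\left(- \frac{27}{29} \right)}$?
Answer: $\frac{1214686}{841} \approx 1444.3$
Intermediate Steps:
$M{\left(V \right)} = \left(-44 + V\right) \left(29 + 2 V\right)$ ($M{\left(V \right)} = \left(V + \left(V + 29\right)\right) \left(-44 + V\right) = \left(V + \left(29 + V\right)\right) \left(-44 + V\right) = \left(29 + 2 V\right) \left(-44 + V\right) = \left(-44 + V\right) \left(29 + 2 V\right)$)
$c = 225$ ($c = \left(-19 + 4\right)^{2} = \left(-15\right)^{2} = 225$)
$c - M{\left(- \frac{27}{29} \right)} = 225 - \left(-1276 - 59 \left(- \frac{27}{29}\right) + 2 \left(- \frac{27}{29}\right)^{2}\right) = 225 - \left(-1276 - 59 \left(\left(-27\right) \frac{1}{29}\right) + 2 \left(\left(-27\right) \frac{1}{29}\right)^{2}\right) = 225 - \left(-1276 - - \frac{1593}{29} + 2 \left(- \frac{27}{29}\right)^{2}\right) = 225 - \left(-1276 + \frac{1593}{29} + 2 \cdot \frac{729}{841}\right) = 225 - \left(-1276 + \frac{1593}{29} + \frac{1458}{841}\right) = 225 - - \frac{1025461}{841} = 225 + \frac{1025461}{841} = \frac{1214686}{841}$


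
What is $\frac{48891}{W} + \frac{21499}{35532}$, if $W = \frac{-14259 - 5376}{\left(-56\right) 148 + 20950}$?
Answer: $- \frac{1047425767099}{33222420} \approx -31528.0$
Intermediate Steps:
$W = - \frac{19635}{12662}$ ($W = - \frac{19635}{-8288 + 20950} = - \frac{19635}{12662} \approx -1.5507$)
$\frac{48891}{W} + \frac{21499}{35532} = \frac{48891}{- \frac{19635}{12662}} + \frac{21499}{35532} = 48891 \left(- \frac{12662}{19635}\right) + 21499 \cdot \frac{1}{35532} = - \frac{206352614}{6545} + \frac{21499}{35532} = - \frac{1047425767099}{33222420}$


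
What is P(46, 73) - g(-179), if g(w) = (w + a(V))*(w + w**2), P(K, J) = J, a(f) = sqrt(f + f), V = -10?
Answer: 5703371 - 63724*I*sqrt(5) ≈ 5.7034e+6 - 1.4249e+5*I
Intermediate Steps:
a(f) = sqrt(2)*sqrt(f) (a(f) = sqrt(2*f) = sqrt(2)*sqrt(f))
g(w) = (w + w**2)*(w + 2*I*sqrt(5)) (g(w) = (w + sqrt(2)*sqrt(-10))*(w + w**2) = (w + sqrt(2)*(I*sqrt(10)))*(w + w**2) = (w + 2*I*sqrt(5))*(w + w**2) = (w + w**2)*(w + 2*I*sqrt(5)))
P(46, 73) - g(-179) = 73 - (-179)*(-179 + (-179)**2 + 2*I*sqrt(5) + 2*I*(-179)*sqrt(5)) = 73 - (-179)*(-179 + 32041 + 2*I*sqrt(5) - 358*I*sqrt(5)) = 73 - (-179)*(31862 - 356*I*sqrt(5)) = 73 - (-5703298 + 63724*I*sqrt(5)) = 73 + (5703298 - 63724*I*sqrt(5)) = 5703371 - 63724*I*sqrt(5)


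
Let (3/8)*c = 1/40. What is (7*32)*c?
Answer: 224/15 ≈ 14.933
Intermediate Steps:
c = 1/15 (c = (8/3)/40 = (8/3)*(1/40) = 1/15 ≈ 0.066667)
(7*32)*c = (7*32)*(1/15) = 224*(1/15) = 224/15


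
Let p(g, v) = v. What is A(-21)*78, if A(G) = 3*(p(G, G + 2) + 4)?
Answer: -3510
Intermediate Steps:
A(G) = 18 + 3*G (A(G) = 3*((G + 2) + 4) = 3*((2 + G) + 4) = 3*(6 + G) = 18 + 3*G)
A(-21)*78 = (18 + 3*(-21))*78 = (18 - 63)*78 = -45*78 = -3510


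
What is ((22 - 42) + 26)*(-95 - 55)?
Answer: -900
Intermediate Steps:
((22 - 42) + 26)*(-95 - 55) = (-20 + 26)*(-150) = 6*(-150) = -900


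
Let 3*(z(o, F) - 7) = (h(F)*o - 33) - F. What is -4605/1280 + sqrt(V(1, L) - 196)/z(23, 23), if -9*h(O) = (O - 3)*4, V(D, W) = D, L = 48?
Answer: -921/256 - 27*I*sqrt(195)/2155 ≈ -3.5977 - 0.17496*I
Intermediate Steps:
h(O) = 4/3 - 4*O/9 (h(O) = -(O - 3)*4/9 = -(-3 + O)*4/9 = -(-12 + 4*O)/9 = 4/3 - 4*O/9)
z(o, F) = -4 - F/3 + o*(4/3 - 4*F/9)/3 (z(o, F) = 7 + (((4/3 - 4*F/9)*o - 33) - F)/3 = 7 + ((o*(4/3 - 4*F/9) - 33) - F)/3 = 7 + ((-33 + o*(4/3 - 4*F/9)) - F)/3 = 7 + (-33 - F + o*(4/3 - 4*F/9))/3 = 7 + (-11 - F/3 + o*(4/3 - 4*F/9)/3) = -4 - F/3 + o*(4/3 - 4*F/9)/3)
-4605/1280 + sqrt(V(1, L) - 196)/z(23, 23) = -4605/1280 + sqrt(1 - 196)/(-4 - 1/3*23 - 4/27*23*(-3 + 23)) = -4605*1/1280 + sqrt(-195)/(-4 - 23/3 - 4/27*23*20) = -921/256 + (I*sqrt(195))/(-4 - 23/3 - 1840/27) = -921/256 + (I*sqrt(195))/(-2155/27) = -921/256 + (I*sqrt(195))*(-27/2155) = -921/256 - 27*I*sqrt(195)/2155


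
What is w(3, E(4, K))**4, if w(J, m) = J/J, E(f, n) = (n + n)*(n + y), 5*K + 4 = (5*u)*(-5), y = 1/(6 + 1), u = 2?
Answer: 1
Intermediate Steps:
y = 1/7 ≈ 0.14286
K = -54/5 (K = -4/5 + ((5*2)*(-5))/5 = -4/5 + (10*(-5))/5 = -4/5 + (1/5)*(-50) = -4/5 - 10 = -54/5 ≈ -10.800)
E(f, n) = 2*n*(1/7 + n) (E(f, n) = (n + n)*(n + 1/7) = (2*n)*(1/7 + n) = 2*n*(1/7 + n))
w(J, m) = 1
w(3, E(4, K))**4 = 1**4 = 1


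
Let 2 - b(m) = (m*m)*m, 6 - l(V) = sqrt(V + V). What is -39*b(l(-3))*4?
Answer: 16536 - 15912*I*sqrt(6) ≈ 16536.0 - 38976.0*I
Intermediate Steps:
l(V) = 6 - sqrt(2)*sqrt(V) (l(V) = 6 - sqrt(V + V) = 6 - sqrt(2*V) = 6 - sqrt(2)*sqrt(V))
b(m) = 2 - m**3 (b(m) = 2 - m*m*m = 2 - m**2*m = 2 - m**3)
-39*b(l(-3))*4 = -39*(2 - (6 - sqrt(2)*sqrt(-3))**3)*4 = -39*(2 - (6 - sqrt(2)*I*sqrt(3))**3)*4 = -39*(2 - (6 - I*sqrt(6))**3)*4 = (-78 + 39*(6 - I*sqrt(6))**3)*4 = -312 + 156*(6 - I*sqrt(6))**3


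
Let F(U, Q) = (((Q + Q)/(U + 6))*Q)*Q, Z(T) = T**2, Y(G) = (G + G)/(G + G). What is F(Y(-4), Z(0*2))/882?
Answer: 0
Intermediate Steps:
Y(G) = 1 (Y(G) = (2*G)/((2*G)) = (2*G)*(1/(2*G)) = 1)
F(U, Q) = 2*Q**3/(6 + U) (F(U, Q) = (((2*Q)/(6 + U))*Q)*Q = ((2*Q/(6 + U))*Q)*Q = (2*Q**2/(6 + U))*Q = 2*Q**3/(6 + U))
F(Y(-4), Z(0*2))/882 = (2*((0*2)**2)**3/(6 + 1))/882 = (2*(0**2)**3/7)*(1/882) = (2*0**3*(1/7))*(1/882) = (2*0*(1/7))*(1/882) = 0*(1/882) = 0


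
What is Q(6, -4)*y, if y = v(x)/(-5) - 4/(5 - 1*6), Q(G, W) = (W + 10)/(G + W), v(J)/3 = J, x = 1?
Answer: 51/5 ≈ 10.200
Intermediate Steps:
v(J) = 3*J
Q(G, W) = (10 + W)/(G + W)
y = 17/5 (y = (3*1)/(-5) - 4/(5 - 1*6) = 3*(-⅕) - 4/(5 - 6) = -⅗ - 4/(-1) = -⅗ - 4*(-1) = -⅗ + 4 = 17/5 ≈ 3.4000)
Q(6, -4)*y = ((10 - 4)/(6 - 4))*(17/5) = (6/2)*(17/5) = ((½)*6)*(17/5) = 3*(17/5) = 51/5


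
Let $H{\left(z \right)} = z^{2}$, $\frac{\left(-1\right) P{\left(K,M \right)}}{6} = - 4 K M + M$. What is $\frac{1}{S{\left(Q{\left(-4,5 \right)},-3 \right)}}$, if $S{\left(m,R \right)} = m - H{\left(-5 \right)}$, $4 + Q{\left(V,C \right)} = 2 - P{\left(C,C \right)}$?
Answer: $- \frac{1}{597} \approx -0.001675$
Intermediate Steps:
$P{\left(K,M \right)} = - 6 M + 24 K M$ ($P{\left(K,M \right)} = - 6 \left(- 4 K M + M\right) = - 6 \left(M - 4 K M\right) = - 6 M + 24 K M$)
$Q{\left(V,C \right)} = -2 - 6 C \left(-1 + 4 C\right)$ ($Q{\left(V,C \right)} = -4 - \left(-2 + 6 C \left(-1 + 4 C\right)\right) = -2 - 6 C \left(-1 + 4 C\right)$)
$S{\left(m,R \right)} = -25 + m$ ($S{\left(m,R \right)} = m - \left(-5\right)^{2} = m - 25 = -25 + m$)
$\frac{1}{S{\left(Q{\left(-4,5 \right)},-3 \right)}} = \frac{1}{-25 - \left(-28 + 600\right)} = \frac{1}{-25 - 572} = \frac{1}{-597} = - \frac{1}{597}$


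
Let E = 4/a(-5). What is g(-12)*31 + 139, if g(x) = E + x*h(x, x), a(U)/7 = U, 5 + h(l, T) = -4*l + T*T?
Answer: -2429999/35 ≈ -69429.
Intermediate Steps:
h(l, T) = -5 + T**2 - 4*l (h(l, T) = -5 + (-4*l + T*T) = -5 + (-4*l + T**2) = -5 + (T**2 - 4*l) = -5 + T**2 - 4*l)
a(U) = 7*U
E = -4/35 (E = 4/((7*(-5))) = 4/(-35) = 4*(-1/35) = -4/35 ≈ -0.11429)
g(x) = -4/35 + x*(-5 + x**2 - 4*x)
g(-12)*31 + 139 = (-4/35 + (-12)**3 - 5*(-12) - 4*(-12)**2)*31 + 139 = (-4/35 - 1728 + 60 - 4*144)*31 + 139 = (-4/35 - 1728 + 60 - 576)*31 + 139 = -78544/35*31 + 139 = -2434864/35 + 139 = -2429999/35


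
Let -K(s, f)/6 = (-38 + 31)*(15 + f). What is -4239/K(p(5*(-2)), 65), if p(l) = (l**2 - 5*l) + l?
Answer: -1413/1120 ≈ -1.2616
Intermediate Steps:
p(l) = l**2 - 4*l
K(s, f) = 630 + 42*f (K(s, f) = -6*(-38 + 31)*(15 + f) = -(-42)*(15 + f) = -6*(-105 - 7*f) = 630 + 42*f)
-4239/K(p(5*(-2)), 65) = -4239/(630 + 42*65) = -4239/(630 + 2730) = -4239/3360 = -4239*1/3360 = -1413/1120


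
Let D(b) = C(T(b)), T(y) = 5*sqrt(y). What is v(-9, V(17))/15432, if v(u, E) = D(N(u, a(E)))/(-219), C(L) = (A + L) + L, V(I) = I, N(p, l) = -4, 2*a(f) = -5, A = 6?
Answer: -1/563268 - 5*I/844902 ≈ -1.7754e-6 - 5.9178e-6*I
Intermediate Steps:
a(f) = -5/2 (a(f) = (1/2)*(-5) = -5/2)
C(L) = 6 + 2*L (C(L) = (6 + L) + L = 6 + 2*L)
D(b) = 6 + 10*sqrt(b) (D(b) = 6 + 2*(5*sqrt(b)) = 6 + 10*sqrt(b))
v(u, E) = -2/73 - 20*I/219 (v(u, E) = (6 + 10*sqrt(-4))/(-219) = (6 + 10*(2*I))*(-1/219) = (6 + 20*I)*(-1/219) = -2/73 - 20*I/219)
v(-9, V(17))/15432 = (-2/73 - 20*I/219)/15432 = (-2/73 - 20*I/219)*(1/15432) = -1/563268 - 5*I/844902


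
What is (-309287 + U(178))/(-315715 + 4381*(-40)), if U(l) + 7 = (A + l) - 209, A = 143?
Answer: 309182/490955 ≈ 0.62976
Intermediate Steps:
U(l) = -73 + l (U(l) = -7 + ((143 + l) - 209) = -7 + (-66 + l) = -73 + l)
(-309287 + U(178))/(-315715 + 4381*(-40)) = (-309287 + (-73 + 178))/(-315715 + 4381*(-40)) = (-309287 + 105)/(-315715 - 175240) = -309182/(-490955) = -309182*(-1/490955) = 309182/490955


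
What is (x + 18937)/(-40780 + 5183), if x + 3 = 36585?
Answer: -55519/35597 ≈ -1.5597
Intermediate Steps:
x = 36582 (x = -3 + 36585 = 36582)
(x + 18937)/(-40780 + 5183) = (36582 + 18937)/(-40780 + 5183) = 55519/(-35597) = 55519*(-1/35597) = -55519/35597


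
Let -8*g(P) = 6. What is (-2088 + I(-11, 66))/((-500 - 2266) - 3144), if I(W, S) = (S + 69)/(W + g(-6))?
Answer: 16446/46295 ≈ 0.35524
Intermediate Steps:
g(P) = -¾ (g(P) = -⅛*6 = -¾)
I(W, S) = (69 + S)/(-¾ + W) (I(W, S) = (S + 69)/(W - ¾) = (69 + S)/(-¾ + W))
(-2088 + I(-11, 66))/((-500 - 2266) - 3144) = (-2088 + 4*(69 + 66)/(-3 + 4*(-11)))/((-500 - 2266) - 3144) = (-2088 + 4*135/(-3 - 44))/(-2766 - 3144) = (-2088 + 4*135/(-47))/(-5910) = (-2088 + 4*(-1/47)*135)*(-1/5910) = (-2088 - 540/47)*(-1/5910) = -98676/47*(-1/5910) = 16446/46295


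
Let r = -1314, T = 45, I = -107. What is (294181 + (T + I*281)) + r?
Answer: 262845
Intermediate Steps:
(294181 + (T + I*281)) + r = (294181 + (45 - 107*281)) - 1314 = (294181 + (45 - 30067)) - 1314 = (294181 - 30022) - 1314 = 264159 - 1314 = 262845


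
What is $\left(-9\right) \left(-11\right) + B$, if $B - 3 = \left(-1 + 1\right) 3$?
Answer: $102$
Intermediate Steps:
$B = 3$ ($B = 3 + \left(-1 + 1\right) 3 = 3 + 0 \cdot 3 = 3 + 0 = 3$)
$\left(-9\right) \left(-11\right) + B = \left(-9\right) \left(-11\right) + 3 = 99 + 3 = 102$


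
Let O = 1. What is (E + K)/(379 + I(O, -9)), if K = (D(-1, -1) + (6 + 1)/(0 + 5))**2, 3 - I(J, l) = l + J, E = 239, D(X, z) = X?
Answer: 1993/3250 ≈ 0.61323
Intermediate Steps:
I(J, l) = 3 - J - l (I(J, l) = 3 - (l + J) = 3 - (J + l) = 3 + (-J - l) = 3 - J - l)
K = 4/25 (K = (-1 + (6 + 1)/(0 + 5))**2 = (-1 + 7/5)**2 = (2/5)**2 = 4/25 ≈ 0.16000)
(E + K)/(379 + I(O, -9)) = (239 + 4/25)/(379 + (3 - 1*1 - 1*(-9))) = 5979/(25*(379 + (3 - 1 + 9))) = 5979/(25*(379 + 11)) = (5979/25)/390 = (5979/25)*(1/390) = 1993/3250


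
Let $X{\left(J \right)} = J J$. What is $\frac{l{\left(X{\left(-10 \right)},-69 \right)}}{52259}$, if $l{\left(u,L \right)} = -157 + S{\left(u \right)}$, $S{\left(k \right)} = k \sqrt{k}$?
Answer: $\frac{843}{52259} \approx 0.016131$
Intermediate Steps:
$X{\left(J \right)} = J^{2}$
$S{\left(k \right)} = k^{\frac{3}{2}}$
$l{\left(u,L \right)} = -157 + u^{\frac{3}{2}}$
$\frac{l{\left(X{\left(-10 \right)},-69 \right)}}{52259} = \frac{-157 + \left(\left(-10\right)^{2}\right)^{\frac{3}{2}}}{52259} = \left(-157 + 100^{\frac{3}{2}}\right) \frac{1}{52259} = \left(-157 + 1000\right) \frac{1}{52259} = 843 \cdot \frac{1}{52259} = \frac{843}{52259}$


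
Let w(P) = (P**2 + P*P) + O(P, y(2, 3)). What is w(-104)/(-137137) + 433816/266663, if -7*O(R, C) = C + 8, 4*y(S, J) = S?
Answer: 752137324135/511971093634 ≈ 1.4691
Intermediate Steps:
y(S, J) = S/4
O(R, C) = -8/7 - C/7 (O(R, C) = -(C + 8)/7 = -(8 + C)/7 = -8/7 - C/7)
w(P) = -17/14 + 2*P**2 (w(P) = (P**2 + P*P) + (-8/7 - 2/28) = (P**2 + P**2) + (-8/7 - 1/7*1/2) = 2*P**2 + (-8/7 - 1/14) = 2*P**2 - 17/14 = -17/14 + 2*P**2)
w(-104)/(-137137) + 433816/266663 = (-17/14 + 2*(-104)**2)/(-137137) + 433816/266663 = (-17/14 + 2*10816)*(-1/137137) + 433816*(1/266663) = (-17/14 + 21632)*(-1/137137) + 433816/266663 = (302831/14)*(-1/137137) + 433816/266663 = -302831/1919918 + 433816/266663 = 752137324135/511971093634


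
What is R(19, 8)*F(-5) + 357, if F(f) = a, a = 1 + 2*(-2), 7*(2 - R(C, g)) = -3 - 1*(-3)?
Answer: 351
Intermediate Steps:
R(C, g) = 2 (R(C, g) = 2 - (-3 - 1*(-3))/7 = 2 - (-3 + 3)/7 = 2 - 1/7*0 = 2 + 0 = 2)
a = -3 (a = 1 - 4 = -3)
F(f) = -3
R(19, 8)*F(-5) + 357 = 2*(-3) + 357 = -6 + 357 = 351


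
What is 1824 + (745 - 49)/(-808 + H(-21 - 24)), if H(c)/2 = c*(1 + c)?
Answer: 718743/394 ≈ 1824.2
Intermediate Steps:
H(c) = 2*c*(1 + c) (H(c) = 2*(c*(1 + c)) = 2*c*(1 + c))
1824 + (745 - 49)/(-808 + H(-21 - 24)) = 1824 + (745 - 49)/(-808 + 2*(-21 - 24)*(1 + (-21 - 24))) = 1824 + 696/(-808 + 2*(-45)*(1 - 45)) = 1824 + 696/(-808 + 2*(-45)*(-44)) = 1824 + 696/(-808 + 3960) = 1824 + 696/3152 = 1824 + 696*(1/3152) = 1824 + 87/394 = 718743/394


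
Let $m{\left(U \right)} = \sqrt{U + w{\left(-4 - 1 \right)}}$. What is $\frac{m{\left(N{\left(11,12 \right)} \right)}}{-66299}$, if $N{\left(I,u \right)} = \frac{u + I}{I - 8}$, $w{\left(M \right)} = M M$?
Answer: $- \frac{7 \sqrt{6}}{198897} \approx -8.6208 \cdot 10^{-5}$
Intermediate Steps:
$w{\left(M \right)} = M^{2}$
$N{\left(I,u \right)} = \frac{I + u}{-8 + I}$
$m{\left(U \right)} = \sqrt{25 + U}$ ($m{\left(U \right)} = \sqrt{U + \left(-4 - 1\right)^{2}} = \sqrt{U + \left(-5\right)^{2}} = \sqrt{U + 25} = \sqrt{25 + U}$)
$\frac{m{\left(N{\left(11,12 \right)} \right)}}{-66299} = \frac{\sqrt{25 + \frac{11 + 12}{-8 + 11}}}{-66299} = \sqrt{25 + \frac{1}{3} \cdot 23} \left(- \frac{1}{66299}\right) = \sqrt{25 + \frac{23}{3}} \left(- \frac{1}{66299}\right) = \sqrt{\frac{98}{3}} \left(- \frac{1}{66299}\right) = \frac{7 \sqrt{6}}{3} \left(- \frac{1}{66299}\right) = - \frac{7 \sqrt{6}}{198897}$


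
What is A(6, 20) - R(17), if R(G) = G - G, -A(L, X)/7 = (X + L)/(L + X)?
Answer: -7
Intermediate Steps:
A(L, X) = -7 (A(L, X) = -7*(X + L)/(L + X) = -7*(L + X)/(L + X) = -7*1 = -7)
R(G) = 0
A(6, 20) - R(17) = -7 - 1*0 = -7 + 0 = -7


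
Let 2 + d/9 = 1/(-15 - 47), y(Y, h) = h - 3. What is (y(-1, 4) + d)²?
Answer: 1129969/3844 ≈ 293.96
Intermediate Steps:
y(Y, h) = -3 + h
d = -1125/62 (d = -18 + 9/(-15 - 47) = -18 + 9/(-62) = -18 + 9*(-1/62) = -18 - 9/62 = -1125/62 ≈ -18.145)
(y(-1, 4) + d)² = ((-3 + 4) - 1125/62)² = (1 - 1125/62)² = (-1063/62)² = 1129969/3844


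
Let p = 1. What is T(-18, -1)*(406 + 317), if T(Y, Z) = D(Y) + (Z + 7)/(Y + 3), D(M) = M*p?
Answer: -66516/5 ≈ -13303.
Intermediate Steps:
D(M) = M (D(M) = M*1 = M)
T(Y, Z) = Y + (7 + Z)/(3 + Y) (T(Y, Z) = Y + (Z + 7)/(Y + 3) = Y + (7 + Z)/(3 + Y))
T(-18, -1)*(406 + 317) = ((7 - 1 + (-18)² + 3*(-18))/(3 - 18))*(406 + 317) = ((7 - 1 + 324 - 54)/(-15))*723 = -1/15*276*723 = -92/5*723 = -66516/5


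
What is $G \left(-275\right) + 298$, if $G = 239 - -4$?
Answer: $-66527$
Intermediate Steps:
$G = 243$ ($G = 239 + 4 = 243$)
$G \left(-275\right) + 298 = 243 \left(-275\right) + 298 = -66825 + 298 = -66527$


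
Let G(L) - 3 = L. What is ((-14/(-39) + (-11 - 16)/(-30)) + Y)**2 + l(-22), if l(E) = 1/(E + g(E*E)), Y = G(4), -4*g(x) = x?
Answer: 114111551/1673100 ≈ 68.204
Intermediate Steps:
g(x) = -x/4
G(L) = 3 + L
Y = 7 (Y = 3 + 4 = 7)
l(E) = 1/(E - E**2/4) (l(E) = 1/(E - E*E/4) = 1/(E - E**2/4))
((-14/(-39) + (-11 - 16)/(-30)) + Y)**2 + l(-22) = ((-14/(-39) + (-11 - 16)/(-30)) + 7)**2 - 4/(-22*(-4 - 22)) = ((-14*(-1/39) - 27*(-1/30)) + 7)**2 - 4*(-1/22)/(-26) = ((14/39 + 9/10) + 7)**2 - 4*(-1/22)*(-1/26) = (491/390 + 7)**2 - 1/143 = (3221/390)**2 - 1/143 = 10374841/152100 - 1/143 = 114111551/1673100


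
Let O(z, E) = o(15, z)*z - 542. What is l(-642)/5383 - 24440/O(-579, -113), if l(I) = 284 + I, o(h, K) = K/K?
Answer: 131159202/6034343 ≈ 21.735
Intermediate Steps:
o(h, K) = 1
O(z, E) = -542 + z (O(z, E) = 1*z - 542 = z - 542 = -542 + z)
l(-642)/5383 - 24440/O(-579, -113) = (284 - 642)/5383 - 24440/(-542 - 579) = -358*1/5383 - 24440/(-1121) = -358/5383 - 24440*(-1/1121) = -358/5383 + 24440/1121 = 131159202/6034343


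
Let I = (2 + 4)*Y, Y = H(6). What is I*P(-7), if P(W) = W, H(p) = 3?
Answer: -126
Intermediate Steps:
Y = 3
I = 18 (I = (2 + 4)*3 = 6*3 = 18)
I*P(-7) = 18*(-7) = -126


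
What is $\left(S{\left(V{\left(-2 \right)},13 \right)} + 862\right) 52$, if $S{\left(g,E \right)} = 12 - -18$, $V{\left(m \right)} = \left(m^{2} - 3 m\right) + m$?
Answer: $46384$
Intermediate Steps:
$V{\left(m \right)} = m^{2} - 2 m$
$S{\left(g,E \right)} = 30$ ($S{\left(g,E \right)} = 12 + 18 = 30$)
$\left(S{\left(V{\left(-2 \right)},13 \right)} + 862\right) 52 = \left(30 + 862\right) 52 = 892 \cdot 52 = 46384$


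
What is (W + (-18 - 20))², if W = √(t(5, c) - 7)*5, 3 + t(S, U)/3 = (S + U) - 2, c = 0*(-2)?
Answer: 1269 - 380*I*√7 ≈ 1269.0 - 1005.4*I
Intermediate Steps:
c = 0
t(S, U) = -15 + 3*S + 3*U (t(S, U) = -9 + 3*((S + U) - 2) = -9 + 3*(-2 + S + U) = -9 + (-6 + 3*S + 3*U) = -15 + 3*S + 3*U)
W = 5*I*√7 (W = √((-15 + 3*5 + 3*0) - 7)*5 = √((-15 + 15 + 0) - 7)*5 = √(0 - 7)*5 = √(-7)*5 = (I*√7)*5 = 5*I*√7 ≈ 13.229*I)
(W + (-18 - 20))² = (5*I*√7 + (-18 - 20))² = (5*I*√7 - 38)² = (-38 + 5*I*√7)²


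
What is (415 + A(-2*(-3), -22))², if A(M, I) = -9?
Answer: 164836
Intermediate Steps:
(415 + A(-2*(-3), -22))² = (415 - 9)² = 406² = 164836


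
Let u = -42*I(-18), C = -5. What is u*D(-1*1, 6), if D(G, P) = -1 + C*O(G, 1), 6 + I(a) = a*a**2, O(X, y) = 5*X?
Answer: 5884704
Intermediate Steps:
I(a) = -6 + a**3 (I(a) = -6 + a*a**2 = -6 + a**3)
u = 245196 (u = -42*(-6 + (-18)**3) = -42*(-6 - 5832) = -42*(-5838) = 245196)
D(G, P) = -1 - 25*G
u*D(-1*1, 6) = 245196*(-1 - (-25)) = 245196*(-1 - 25*(-1)) = 245196*(-1 + 25) = 245196*24 = 5884704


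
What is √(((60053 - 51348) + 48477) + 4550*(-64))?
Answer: 3*I*√26002 ≈ 483.75*I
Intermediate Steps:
√(((60053 - 51348) + 48477) + 4550*(-64)) = √((8705 + 48477) - 291200) = √(57182 - 291200) = √(-234018) = 3*I*√26002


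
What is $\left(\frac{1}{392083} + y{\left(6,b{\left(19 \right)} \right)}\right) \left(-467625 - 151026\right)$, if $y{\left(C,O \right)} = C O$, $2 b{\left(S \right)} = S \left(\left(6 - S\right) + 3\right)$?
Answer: $\frac{138260647200159}{392083} \approx 3.5263 \cdot 10^{8}$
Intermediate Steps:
$b{\left(S \right)} = \frac{S \left(9 - S\right)}{2}$ ($b{\left(S \right)} = \frac{S \left(\left(6 - S\right) + 3\right)}{2} = \frac{S \left(9 - S\right)}{2}$)
$\left(\frac{1}{392083} + y{\left(6,b{\left(19 \right)} \right)}\right) \left(-467625 - 151026\right) = \left(\frac{1}{392083} + 6 \cdot \frac{1}{2} \cdot 19 \left(9 - 19\right)\right) \left(-467625 - 151026\right) = \left(\frac{1}{392083} + 6 \cdot \frac{1}{2} \cdot 19 \left(9 - 19\right)\right) \left(-618651\right) = \left(\frac{1}{392083} + 6 \cdot \frac{1}{2} \cdot 19 \left(-10\right)\right) \left(-618651\right) = \left(\frac{1}{392083} + 6 \left(-95\right)\right) \left(-618651\right) = \left(\frac{1}{392083} - 570\right) \left(-618651\right) = \left(- \frac{223487309}{392083}\right) \left(-618651\right) = \frac{138260647200159}{392083}$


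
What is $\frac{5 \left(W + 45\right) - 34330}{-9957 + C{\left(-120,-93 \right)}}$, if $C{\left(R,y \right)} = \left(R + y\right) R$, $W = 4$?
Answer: $- \frac{34085}{15603} \approx -2.1845$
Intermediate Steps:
$C{\left(R,y \right)} = R \left(R + y\right)$
$\frac{5 \left(W + 45\right) - 34330}{-9957 + C{\left(-120,-93 \right)}} = \frac{5 \left(4 + 45\right) - 34330}{-9957 - 120 \left(-120 - 93\right)} = \frac{5 \cdot 49 - 34330}{-9957 - -25560} = \frac{245 - 34330}{-9957 + 25560} = - \frac{34085}{15603}$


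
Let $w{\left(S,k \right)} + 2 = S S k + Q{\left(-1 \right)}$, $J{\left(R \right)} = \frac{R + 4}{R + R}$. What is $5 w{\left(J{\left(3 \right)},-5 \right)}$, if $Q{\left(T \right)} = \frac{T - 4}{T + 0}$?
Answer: $- \frac{685}{36} \approx -19.028$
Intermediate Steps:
$Q{\left(T \right)} = \frac{-4 + T}{T}$
$J{\left(R \right)} = \frac{4 + R}{2 R}$
$w{\left(S,k \right)} = 3 + k S^{2}$ ($w{\left(S,k \right)} = -2 + \left(S S k + \frac{-4 - 1}{-1}\right) = -2 + \left(S^{2} k - -5\right) = -2 + \left(k S^{2} + 5\right) = -2 + \left(5 + k S^{2}\right) = 3 + k S^{2}$)
$5 w{\left(J{\left(3 \right)},-5 \right)} = 5 \left(3 - 5 \left(\frac{4 + 3}{2 \cdot 3}\right)^{2}\right) = 5 \left(3 - 5 \left(\frac{1}{2} \cdot \frac{1}{3} \cdot 7\right)^{2}\right) = 5 \left(3 - 5 \left(\frac{7}{6}\right)^{2}\right) = 5 \left(3 - \frac{245}{36}\right) = 5 \left(- \frac{137}{36}\right) = - \frac{685}{36}$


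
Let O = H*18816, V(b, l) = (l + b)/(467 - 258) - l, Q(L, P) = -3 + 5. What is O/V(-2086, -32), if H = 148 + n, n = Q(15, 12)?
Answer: 58988160/457 ≈ 1.2908e+5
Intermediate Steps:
Q(L, P) = 2
n = 2
H = 150 (H = 148 + 2 = 150)
V(b, l) = -208*l/209 + b/209 (V(b, l) = (b + l)/209 - l = (b + l)*(1/209) - l = (b/209 + l/209) - l = -208*l/209 + b/209)
O = 2822400 (O = 150*18816 = 2822400)
O/V(-2086, -32) = 2822400/(-208/209*(-32) + (1/209)*(-2086)) = 2822400/(6656/209 - 2086/209) = 2822400/(4570/209) = 2822400*(209/4570) = 58988160/457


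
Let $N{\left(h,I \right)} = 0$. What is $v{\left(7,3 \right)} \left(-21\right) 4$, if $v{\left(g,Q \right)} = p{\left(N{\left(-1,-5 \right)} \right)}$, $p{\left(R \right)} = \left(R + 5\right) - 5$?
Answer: $0$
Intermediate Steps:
$p{\left(R \right)} = R$ ($p{\left(R \right)} = \left(5 + R\right) - 5 = R$)
$v{\left(g,Q \right)} = 0$
$v{\left(7,3 \right)} \left(-21\right) 4 = 0 \left(-21\right) 4 = 0 \cdot 4 = 0$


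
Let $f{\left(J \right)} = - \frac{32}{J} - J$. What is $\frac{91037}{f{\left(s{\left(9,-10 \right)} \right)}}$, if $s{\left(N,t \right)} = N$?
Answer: $- \frac{819333}{113} \approx -7250.7$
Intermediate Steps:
$f{\left(J \right)} = - J - \frac{32}{J}$
$\frac{91037}{f{\left(s{\left(9,-10 \right)} \right)}} = \frac{91037}{\left(-1\right) 9 - \frac{32}{9}} = \frac{91037}{-9 - \frac{32}{9}} = \frac{91037}{- \frac{113}{9}} = 91037 \left(- \frac{9}{113}\right) = - \frac{819333}{113}$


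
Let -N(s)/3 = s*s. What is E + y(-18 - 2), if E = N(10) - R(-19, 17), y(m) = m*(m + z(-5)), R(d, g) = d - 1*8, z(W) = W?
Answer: 227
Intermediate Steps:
R(d, g) = -8 + d (R(d, g) = d - 8 = -8 + d)
N(s) = -3*s² (N(s) = -3*s*s = -3*s²)
y(m) = m*(-5 + m) (y(m) = m*(m - 5) = m*(-5 + m))
E = -273 (E = -3*10² - (-8 - 19) = -3*100 - 1*(-27) = -300 + 27 = -273)
E + y(-18 - 2) = -273 + (-18 - 2)*(-5 + (-18 - 2)) = -273 - 20*(-5 - 20) = -273 - 20*(-25) = -273 + 500 = 227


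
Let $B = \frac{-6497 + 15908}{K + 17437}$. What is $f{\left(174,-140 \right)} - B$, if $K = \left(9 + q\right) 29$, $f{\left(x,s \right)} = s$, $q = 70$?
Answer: $- \frac{923777}{6576} \approx -140.48$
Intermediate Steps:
$K = 2291$ ($K = \left(9 + 70\right) 29 = 79 \cdot 29 = 2291$)
$B = \frac{3137}{6576}$ ($B = \frac{-6497 + 15908}{2291 + 17437} = \frac{9411}{19728} = 9411 \cdot \frac{1}{19728} = \frac{3137}{6576} \approx 0.47704$)
$f{\left(174,-140 \right)} - B = -140 - \frac{3137}{6576} = - \frac{923777}{6576}$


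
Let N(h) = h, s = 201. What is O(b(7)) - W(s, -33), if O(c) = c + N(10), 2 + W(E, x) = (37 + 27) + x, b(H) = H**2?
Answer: 30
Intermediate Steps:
W(E, x) = 62 + x (W(E, x) = -2 + ((37 + 27) + x) = -2 + (64 + x) = 62 + x)
O(c) = 10 + c (O(c) = c + 10 = 10 + c)
O(b(7)) - W(s, -33) = (10 + 7**2) - (62 - 33) = (10 + 49) - 1*29 = 59 - 29 = 30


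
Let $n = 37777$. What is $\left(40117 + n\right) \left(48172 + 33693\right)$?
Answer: $6376792310$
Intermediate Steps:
$\left(40117 + n\right) \left(48172 + 33693\right) = \left(40117 + 37777\right) \left(48172 + 33693\right) = 77894 \cdot 81865 = 6376792310$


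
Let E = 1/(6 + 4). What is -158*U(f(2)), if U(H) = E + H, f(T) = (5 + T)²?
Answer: -38789/5 ≈ -7757.8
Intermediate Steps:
E = ⅒ (E = 1/10 = ⅒ ≈ 0.10000)
U(H) = ⅒ + H
-158*U(f(2)) = -158*(⅒ + (5 + 2)²) = -158*(⅒ + 7²) = -158*(⅒ + 49) = -158*491/10 = -38789/5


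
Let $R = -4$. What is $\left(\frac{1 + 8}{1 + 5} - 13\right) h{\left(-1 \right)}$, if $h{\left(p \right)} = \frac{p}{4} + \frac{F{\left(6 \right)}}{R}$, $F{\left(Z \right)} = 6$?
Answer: $\frac{161}{8} \approx 20.125$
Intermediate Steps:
$h{\left(p \right)} = - \frac{3}{2} + \frac{p}{4}$ ($h{\left(p \right)} = \frac{p}{4} + \frac{6}{-4} = p \frac{1}{4} + 6 \left(- \frac{1}{4}\right) = \frac{p}{4} - \frac{3}{2} = - \frac{3}{2} + \frac{p}{4}$)
$\left(\frac{1 + 8}{1 + 5} - 13\right) h{\left(-1 \right)} = \left(\frac{1 + 8}{1 + 5} - 13\right) \left(- \frac{3}{2} + \frac{1}{4} \left(-1\right)\right) = \left(\frac{9}{6} - 13\right) \left(- \frac{3}{2} - \frac{1}{4}\right) = \left(9 \cdot \frac{1}{6} - 13\right) \left(- \frac{7}{4}\right) = \left(\frac{3}{2} - 13\right) \left(- \frac{7}{4}\right) = \left(- \frac{23}{2}\right) \left(- \frac{7}{4}\right) = \frac{161}{8}$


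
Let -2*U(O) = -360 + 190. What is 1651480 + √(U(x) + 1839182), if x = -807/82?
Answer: 1651480 + 783*√3 ≈ 1.6528e+6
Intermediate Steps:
x = -807/82 (x = -807*1/82 = -807/82 ≈ -9.8415)
U(O) = 85 (U(O) = -(-360 + 190)/2 = -½*(-170) = 85)
1651480 + √(U(x) + 1839182) = 1651480 + √(85 + 1839182) = 1651480 + √1839267 = 1651480 + 783*√3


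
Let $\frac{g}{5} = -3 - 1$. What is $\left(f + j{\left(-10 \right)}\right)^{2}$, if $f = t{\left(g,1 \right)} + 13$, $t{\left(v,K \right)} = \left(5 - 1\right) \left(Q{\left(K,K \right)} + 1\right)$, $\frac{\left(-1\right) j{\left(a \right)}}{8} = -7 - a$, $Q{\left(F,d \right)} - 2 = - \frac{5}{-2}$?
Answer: $121$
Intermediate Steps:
$Q{\left(F,d \right)} = \frac{9}{2}$ ($Q{\left(F,d \right)} = 2 - \frac{5}{-2} = 2 - - \frac{5}{2} = 2 + \frac{5}{2} = \frac{9}{2}$)
$j{\left(a \right)} = 56 + 8 a$ ($j{\left(a \right)} = - 8 \left(-7 - a\right) = 56 + 8 a$)
$g = -20$ ($g = 5 \left(-3 - 1\right) = 5 \left(-4\right) = -20$)
$t{\left(v,K \right)} = 22$ ($t{\left(v,K \right)} = \left(5 - 1\right) \left(\frac{9}{2} + 1\right) = 4 \cdot \frac{11}{2} = 22$)
$f = 35$ ($f = 22 + 13 = 35$)
$\left(f + j{\left(-10 \right)}\right)^{2} = \left(35 + \left(56 + 8 \left(-10\right)\right)\right)^{2} = \left(35 + \left(56 - 80\right)\right)^{2} = \left(35 - 24\right)^{2} = 11^{2} = 121$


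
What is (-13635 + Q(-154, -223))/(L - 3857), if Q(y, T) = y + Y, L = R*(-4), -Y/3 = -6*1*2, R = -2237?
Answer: -13753/5091 ≈ -2.7014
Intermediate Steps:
Y = 36 (Y = -3*(-6*1)*2 = -(-18)*2 = -3*(-12) = 36)
L = 8948 (L = -2237*(-4) = 8948)
Q(y, T) = 36 + y (Q(y, T) = y + 36 = 36 + y)
(-13635 + Q(-154, -223))/(L - 3857) = (-13635 + (36 - 154))/(8948 - 3857) = (-13635 - 118)/5091 = -13753*1/5091 = -13753/5091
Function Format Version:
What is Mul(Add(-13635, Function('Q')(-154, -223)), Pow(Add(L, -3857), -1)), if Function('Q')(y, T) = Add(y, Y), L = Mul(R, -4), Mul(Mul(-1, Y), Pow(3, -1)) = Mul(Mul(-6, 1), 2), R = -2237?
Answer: Rational(-13753, 5091) ≈ -2.7014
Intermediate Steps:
Y = 36 (Y = Mul(-3, Mul(Mul(-6, 1), 2)) = Mul(-3, Mul(-6, 2)) = Mul(-3, -12) = 36)
L = 8948 (L = Mul(-2237, -4) = 8948)
Function('Q')(y, T) = Add(36, y) (Function('Q')(y, T) = Add(y, 36) = Add(36, y))
Mul(Add(-13635, Function('Q')(-154, -223)), Pow(Add(L, -3857), -1)) = Mul(Add(-13635, Add(36, -154)), Pow(Add(8948, -3857), -1)) = Mul(Add(-13635, -118), Pow(5091, -1)) = Mul(-13753, Rational(1, 5091)) = Rational(-13753, 5091)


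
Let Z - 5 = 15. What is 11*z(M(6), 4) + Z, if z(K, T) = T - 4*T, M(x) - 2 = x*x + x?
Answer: -112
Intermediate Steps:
Z = 20 (Z = 5 + 15 = 20)
M(x) = 2 + x + x² (M(x) = 2 + (x*x + x) = 2 + (x² + x) = 2 + (x + x²) = 2 + x + x²)
z(K, T) = -3*T
11*z(M(6), 4) + Z = 11*(-3*4) + 20 = 11*(-12) + 20 = -132 + 20 = -112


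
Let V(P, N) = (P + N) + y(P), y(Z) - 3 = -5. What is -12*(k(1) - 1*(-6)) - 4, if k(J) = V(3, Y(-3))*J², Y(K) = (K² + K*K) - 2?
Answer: -280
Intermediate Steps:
Y(K) = -2 + 2*K² (Y(K) = (K² + K²) - 2 = 2*K² - 2 = -2 + 2*K²)
y(Z) = -2 (y(Z) = 3 - 5 = -2)
V(P, N) = -2 + N + P (V(P, N) = (P + N) - 2 = (N + P) - 2 = -2 + N + P)
k(J) = 17*J² (k(J) = (-2 + (-2 + 2*(-3)²) + 3)*J² = (-2 + (-2 + 2*9) + 3)*J² = (-2 + (-2 + 18) + 3)*J² = (-2 + 16 + 3)*J² = 17*J²)
-12*(k(1) - 1*(-6)) - 4 = -12*(17*1² - 1*(-6)) - 4 = -12*(17*1 + 6) - 4 = -12*(17 + 6) - 4 = -12*23 - 4 = -276 - 4 = -280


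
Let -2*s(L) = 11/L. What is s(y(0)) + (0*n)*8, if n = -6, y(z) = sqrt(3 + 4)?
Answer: -11*sqrt(7)/14 ≈ -2.0788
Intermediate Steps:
y(z) = sqrt(7)
s(L) = -11/(2*L)
s(y(0)) + (0*n)*8 = -11*sqrt(7)/7/2 + (0*(-6))*8 = -11*sqrt(7)/14 + 0*8 = -11*sqrt(7)/14 + 0 = -11*sqrt(7)/14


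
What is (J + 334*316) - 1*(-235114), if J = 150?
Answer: 340808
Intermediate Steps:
(J + 334*316) - 1*(-235114) = (150 + 334*316) - 1*(-235114) = (150 + 105544) + 235114 = 105694 + 235114 = 340808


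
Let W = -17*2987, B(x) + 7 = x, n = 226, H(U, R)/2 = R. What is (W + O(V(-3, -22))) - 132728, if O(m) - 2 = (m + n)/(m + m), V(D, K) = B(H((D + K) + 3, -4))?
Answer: -5505361/30 ≈ -1.8351e+5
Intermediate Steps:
H(U, R) = 2*R
B(x) = -7 + x
V(D, K) = -15 (V(D, K) = -7 + 2*(-4) = -7 - 8 = -15)
O(m) = 2 + (226 + m)/(2*m) (O(m) = 2 + (m + 226)/(m + m) = 2 + (226 + m)/((2*m)) = 2 + (226 + m)*(1/(2*m)) = 2 + (226 + m)/(2*m))
W = -50779
(W + O(V(-3, -22))) - 132728 = (-50779 + (5/2 + 113/(-15))) - 132728 = (-50779 + (5/2 + 113*(-1/15))) - 132728 = (-50779 + (5/2 - 113/15)) - 132728 = (-50779 - 151/30) - 132728 = -1523521/30 - 132728 = -5505361/30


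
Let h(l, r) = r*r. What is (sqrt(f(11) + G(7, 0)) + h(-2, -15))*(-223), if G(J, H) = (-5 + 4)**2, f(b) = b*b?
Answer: -50175 - 223*sqrt(122) ≈ -52638.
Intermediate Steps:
h(l, r) = r**2
f(b) = b**2
G(J, H) = 1 (G(J, H) = (-1)**2 = 1)
(sqrt(f(11) + G(7, 0)) + h(-2, -15))*(-223) = (sqrt(11**2 + 1) + (-15)**2)*(-223) = (sqrt(121 + 1) + 225)*(-223) = (sqrt(122) + 225)*(-223) = (225 + sqrt(122))*(-223) = -50175 - 223*sqrt(122)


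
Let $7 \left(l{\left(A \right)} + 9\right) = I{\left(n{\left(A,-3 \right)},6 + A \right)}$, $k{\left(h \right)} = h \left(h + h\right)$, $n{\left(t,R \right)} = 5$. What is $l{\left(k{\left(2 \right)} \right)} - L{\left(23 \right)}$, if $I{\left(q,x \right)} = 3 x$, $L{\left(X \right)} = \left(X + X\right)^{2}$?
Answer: $-2119$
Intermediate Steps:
$L{\left(X \right)} = 4 X^{2}$ ($L{\left(X \right)} = \left(2 X\right)^{2} = 4 X^{2}$)
$k{\left(h \right)} = 2 h^{2}$ ($k{\left(h \right)} = h 2 h = 2 h^{2}$)
$l{\left(A \right)} = - \frac{45}{7} + \frac{3 A}{7}$ ($l{\left(A \right)} = -9 + \frac{3 \left(6 + A\right)}{7} = -9 + \frac{18 + 3 A}{7} = -9 + \left(\frac{18}{7} + \frac{3 A}{7}\right) = - \frac{45}{7} + \frac{3 A}{7}$)
$l{\left(k{\left(2 \right)} \right)} - L{\left(23 \right)} = \left(- \frac{45}{7} + \frac{3 \cdot 2 \cdot 2^{2}}{7}\right) - 4 \cdot 23^{2} = \left(- \frac{45}{7} + \frac{3 \cdot 2 \cdot 4}{7}\right) - 4 \cdot 529 = \left(- \frac{45}{7} + \frac{3}{7} \cdot 8\right) - 2116 = \left(- \frac{45}{7} + \frac{24}{7}\right) - 2116 = -3 - 2116 = -2119$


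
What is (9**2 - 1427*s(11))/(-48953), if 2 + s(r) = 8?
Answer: 8481/48953 ≈ 0.17325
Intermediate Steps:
s(r) = 6 (s(r) = -2 + 8 = 6)
(9**2 - 1427*s(11))/(-48953) = (9**2 - 1427*6)/(-48953) = (81 - 8562)*(-1/48953) = -8481*(-1/48953) = 8481/48953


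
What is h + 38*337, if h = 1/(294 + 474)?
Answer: 9835009/768 ≈ 12806.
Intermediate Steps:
h = 1/768 ≈ 0.0013021
h + 38*337 = 1/768 + 38*337 = 1/768 + 12806 = 9835009/768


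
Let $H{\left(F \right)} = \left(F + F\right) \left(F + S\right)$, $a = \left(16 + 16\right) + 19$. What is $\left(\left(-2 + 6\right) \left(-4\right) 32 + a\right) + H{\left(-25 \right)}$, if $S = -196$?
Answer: $10589$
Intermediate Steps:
$a = 51$ ($a = 32 + 19 = 51$)
$H{\left(F \right)} = 2 F \left(-196 + F\right)$ ($H{\left(F \right)} = \left(F + F\right) \left(F - 196\right) = 2 F \left(-196 + F\right)$)
$\left(\left(-2 + 6\right) \left(-4\right) 32 + a\right) + H{\left(-25 \right)} = \left(\left(-2 + 6\right) \left(-4\right) 32 + 51\right) + 2 \left(-25\right) \left(-196 - 25\right) = \left(4 \left(-4\right) 32 + 51\right) + 2 \left(-25\right) \left(-221\right) = \left(\left(-16\right) 32 + 51\right) + 11050 = \left(-512 + 51\right) + 11050 = -461 + 11050 = 10589$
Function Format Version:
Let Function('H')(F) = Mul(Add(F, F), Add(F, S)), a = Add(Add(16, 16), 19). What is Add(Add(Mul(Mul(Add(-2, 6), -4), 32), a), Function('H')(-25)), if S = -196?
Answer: 10589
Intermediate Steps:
a = 51 (a = Add(32, 19) = 51)
Function('H')(F) = Mul(2, F, Add(-196, F)) (Function('H')(F) = Mul(Add(F, F), Add(F, -196)) = Mul(Mul(2, F), Add(-196, F)) = Mul(2, F, Add(-196, F)))
Add(Add(Mul(Mul(Add(-2, 6), -4), 32), a), Function('H')(-25)) = Add(Add(Mul(Mul(Add(-2, 6), -4), 32), 51), Mul(2, -25, Add(-196, -25))) = Add(Add(Mul(Mul(4, -4), 32), 51), Mul(2, -25, -221)) = Add(Add(Mul(-16, 32), 51), 11050) = Add(Add(-512, 51), 11050) = Add(-461, 11050) = 10589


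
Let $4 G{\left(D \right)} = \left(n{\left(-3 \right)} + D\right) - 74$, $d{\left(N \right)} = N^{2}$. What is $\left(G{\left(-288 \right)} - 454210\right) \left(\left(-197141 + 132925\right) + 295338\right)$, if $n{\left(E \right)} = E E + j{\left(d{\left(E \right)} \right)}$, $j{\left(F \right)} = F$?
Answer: $-104997800112$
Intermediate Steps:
$n{\left(E \right)} = 2 E^{2}$ ($n{\left(E \right)} = E E + E^{2} = E^{2} + E^{2} = 2 E^{2}$)
$G{\left(D \right)} = -14 + \frac{D}{4}$ ($G{\left(D \right)} = \frac{\left(2 \left(-3\right)^{2} + D\right) - 74}{4} = \frac{\left(2 \cdot 9 + D\right) - 74}{4} = \frac{\left(18 + D\right) - 74}{4} = \frac{-56 + D}{4} = -14 + \frac{D}{4}$)
$\left(G{\left(-288 \right)} - 454210\right) \left(\left(-197141 + 132925\right) + 295338\right) = \left(\left(-14 + \frac{1}{4} \left(-288\right)\right) - 454210\right) \left(\left(-197141 + 132925\right) + 295338\right) = \left(\left(-14 - 72\right) - 454210\right) \left(-64216 + 295338\right) = \left(-86 - 454210\right) 231122 = \left(-454296\right) 231122 = -104997800112$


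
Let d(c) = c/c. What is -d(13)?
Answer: -1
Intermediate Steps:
d(c) = 1
-d(13) = -1*1 = -1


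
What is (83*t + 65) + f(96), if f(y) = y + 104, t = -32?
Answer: -2391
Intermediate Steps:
f(y) = 104 + y
(83*t + 65) + f(96) = (83*(-32) + 65) + (104 + 96) = (-2656 + 65) + 200 = -2591 + 200 = -2391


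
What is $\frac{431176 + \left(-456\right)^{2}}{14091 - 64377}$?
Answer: $- \frac{319556}{25143} \approx -12.71$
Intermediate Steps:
$\frac{431176 + \left(-456\right)^{2}}{14091 - 64377} = \frac{431176 + 207936}{-50286} = 639112 \left(- \frac{1}{50286}\right) = - \frac{319556}{25143}$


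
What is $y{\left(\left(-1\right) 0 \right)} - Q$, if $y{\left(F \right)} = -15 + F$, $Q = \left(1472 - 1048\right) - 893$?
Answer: $454$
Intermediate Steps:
$Q = -469$ ($Q = 424 - 893 = -469$)
$y{\left(\left(-1\right) 0 \right)} - Q = \left(-15 - 0\right) - -469 = \left(-15 + 0\right) + 469 = -15 + 469 = 454$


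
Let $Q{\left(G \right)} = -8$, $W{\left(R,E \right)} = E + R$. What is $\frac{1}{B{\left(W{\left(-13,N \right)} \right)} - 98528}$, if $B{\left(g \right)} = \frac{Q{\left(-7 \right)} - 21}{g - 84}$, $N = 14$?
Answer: $- \frac{83}{8177795} \approx -1.0149 \cdot 10^{-5}$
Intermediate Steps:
$B{\left(g \right)} = - \frac{29}{-84 + g}$ ($B{\left(g \right)} = \frac{-8 - 21}{g - 84} = - \frac{29}{-84 + g}$)
$\frac{1}{B{\left(W{\left(-13,N \right)} \right)} - 98528} = \frac{1}{- \frac{29}{-84 + \left(14 - 13\right)} - 98528} = \frac{1}{- \frac{29}{-84 + 1} - 98528} = \frac{1}{- \frac{29}{-83} - 98528} = \frac{1}{\left(-29\right) \left(- \frac{1}{83}\right) - 98528} = \frac{1}{\frac{29}{83} - 98528} = \frac{1}{- \frac{8177795}{83}} = - \frac{83}{8177795}$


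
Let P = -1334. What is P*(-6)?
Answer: 8004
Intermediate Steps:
P*(-6) = -1334*(-6) = 8004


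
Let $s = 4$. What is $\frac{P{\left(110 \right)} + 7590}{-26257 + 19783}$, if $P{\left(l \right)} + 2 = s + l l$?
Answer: $- \frac{3282}{1079} \approx -3.0417$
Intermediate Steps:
$P{\left(l \right)} = 2 + l^{2}$ ($P{\left(l \right)} = -2 + \left(4 + l l\right) = -2 + \left(4 + l^{2}\right) = 2 + l^{2}$)
$\frac{P{\left(110 \right)} + 7590}{-26257 + 19783} = \frac{\left(2 + 110^{2}\right) + 7590}{-26257 + 19783} = \frac{\left(2 + 12100\right) + 7590}{-6474} = \left(12102 + 7590\right) \left(- \frac{1}{6474}\right) = 19692 \left(- \frac{1}{6474}\right) = - \frac{3282}{1079}$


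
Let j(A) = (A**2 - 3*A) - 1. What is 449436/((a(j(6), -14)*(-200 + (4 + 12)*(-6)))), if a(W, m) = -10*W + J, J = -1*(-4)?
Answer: 112359/12284 ≈ 9.1468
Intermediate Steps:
J = 4
j(A) = -1 + A**2 - 3*A
a(W, m) = 4 - 10*W (a(W, m) = -10*W + 4 = 4 - 10*W)
449436/((a(j(6), -14)*(-200 + (4 + 12)*(-6)))) = 449436/(((4 - 10*(-1 + 6**2 - 3*6))*(-200 + (4 + 12)*(-6)))) = 449436/(((4 - 10*(-1 + 36 - 18))*(-200 + 16*(-6)))) = 449436/(((4 - 10*17)*(-200 - 96))) = 449436/(((4 - 170)*(-296))) = 449436/((-166*(-296))) = 449436/49136 = 449436*(1/49136) = 112359/12284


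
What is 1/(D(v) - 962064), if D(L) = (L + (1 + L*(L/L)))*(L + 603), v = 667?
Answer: 1/733386 ≈ 1.3635e-6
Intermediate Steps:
D(L) = (1 + 2*L)*(603 + L) (D(L) = (L + (1 + L*1))*(603 + L) = (L + (1 + L))*(603 + L) = (1 + 2*L)*(603 + L))
1/(D(v) - 962064) = 1/((603 + 2*667² + 1207*667) - 962064) = 1/((603 + 2*444889 + 805069) - 962064) = 1/((603 + 889778 + 805069) - 962064) = 1/(1695450 - 962064) = 1/733386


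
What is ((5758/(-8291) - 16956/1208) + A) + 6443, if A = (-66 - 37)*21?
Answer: 10679730495/2503882 ≈ 4265.3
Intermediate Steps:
A = -2163 (A = -103*21 = -2163)
((5758/(-8291) - 16956/1208) + A) + 6443 = ((5758/(-8291) - 16956/1208) - 2163) + 6443 = ((5758*(-1/8291) - 16956*1/1208) - 2163) + 6443 = ((-5758/8291 - 4239/302) - 2163) + 6443 = (-36884465/2503882 - 2163) + 6443 = -5452781231/2503882 + 6443 = 10679730495/2503882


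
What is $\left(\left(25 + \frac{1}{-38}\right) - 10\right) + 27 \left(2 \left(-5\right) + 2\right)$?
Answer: $- \frac{7639}{38} \approx -201.03$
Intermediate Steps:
$\left(\left(25 + \frac{1}{-38}\right) - 10\right) + 27 \left(2 \left(-5\right) + 2\right) = \left(\left(25 - \frac{1}{38}\right) - 10\right) + 27 \left(-10 + 2\right) = \left(\frac{949}{38} - 10\right) + 27 \left(-8\right) = \frac{569}{38} - 216 = - \frac{7639}{38}$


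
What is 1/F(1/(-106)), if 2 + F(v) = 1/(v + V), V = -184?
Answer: -19505/39116 ≈ -0.49864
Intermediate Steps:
F(v) = -2 + 1/(-184 + v) (F(v) = -2 + 1/(v - 184) = -2 + 1/(-184 + v))
1/F(1/(-106)) = 1/((369 - 2/(-106))/(-184 + 1/(-106))) = 1/((369 - 2*(-1/106))/(-184 - 1/106)) = 1/((369 + 1/53)/(-19505/106)) = 1/(-106/19505*19558/53) = 1/(-39116/19505) = -19505/39116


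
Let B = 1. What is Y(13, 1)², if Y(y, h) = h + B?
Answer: 4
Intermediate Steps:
Y(y, h) = 1 + h (Y(y, h) = h + 1 = 1 + h)
Y(13, 1)² = (1 + 1)² = 2² = 4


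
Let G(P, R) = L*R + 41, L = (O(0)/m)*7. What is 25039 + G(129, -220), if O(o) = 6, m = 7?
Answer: 23760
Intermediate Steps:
L = 6 (L = (6/7)*7 = 6)
G(P, R) = 41 + 6*R (G(P, R) = 6*R + 41 = 41 + 6*R)
25039 + G(129, -220) = 25039 + (41 + 6*(-220)) = 25039 + (41 - 1320) = 25039 - 1279 = 23760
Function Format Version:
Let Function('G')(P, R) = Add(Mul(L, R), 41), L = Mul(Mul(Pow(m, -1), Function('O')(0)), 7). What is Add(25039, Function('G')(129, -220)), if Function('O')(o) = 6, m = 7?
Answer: 23760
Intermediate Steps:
L = 6 (L = Mul(Mul(Pow(7, -1), 6), 7) = Mul(Mul(Rational(1, 7), 6), 7) = Mul(Rational(6, 7), 7) = 6)
Function('G')(P, R) = Add(41, Mul(6, R)) (Function('G')(P, R) = Add(Mul(6, R), 41) = Add(41, Mul(6, R)))
Add(25039, Function('G')(129, -220)) = Add(25039, Add(41, Mul(6, -220))) = Add(25039, Add(41, -1320)) = Add(25039, -1279) = 23760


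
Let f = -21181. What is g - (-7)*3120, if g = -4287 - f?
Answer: 38734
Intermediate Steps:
g = 16894 (g = -4287 - 1*(-21181) = -4287 + 21181 = 16894)
g - (-7)*3120 = 16894 - (-7)*3120 = 16894 - 1*(-21840) = 16894 + 21840 = 38734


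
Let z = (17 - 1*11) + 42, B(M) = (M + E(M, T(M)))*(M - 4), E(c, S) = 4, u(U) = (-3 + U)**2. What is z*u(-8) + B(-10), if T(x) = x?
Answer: 5892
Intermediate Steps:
B(M) = (-4 + M)*(4 + M) (B(M) = (M + 4)*(M - 4) = (4 + M)*(-4 + M) = (-4 + M)*(4 + M))
z = 48 (z = (17 - 11) + 42 = 6 + 42 = 48)
z*u(-8) + B(-10) = 48*(-3 - 8)**2 + (-16 + (-10)**2) = 48*(-11)**2 + (-16 + 100) = 48*121 + 84 = 5808 + 84 = 5892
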